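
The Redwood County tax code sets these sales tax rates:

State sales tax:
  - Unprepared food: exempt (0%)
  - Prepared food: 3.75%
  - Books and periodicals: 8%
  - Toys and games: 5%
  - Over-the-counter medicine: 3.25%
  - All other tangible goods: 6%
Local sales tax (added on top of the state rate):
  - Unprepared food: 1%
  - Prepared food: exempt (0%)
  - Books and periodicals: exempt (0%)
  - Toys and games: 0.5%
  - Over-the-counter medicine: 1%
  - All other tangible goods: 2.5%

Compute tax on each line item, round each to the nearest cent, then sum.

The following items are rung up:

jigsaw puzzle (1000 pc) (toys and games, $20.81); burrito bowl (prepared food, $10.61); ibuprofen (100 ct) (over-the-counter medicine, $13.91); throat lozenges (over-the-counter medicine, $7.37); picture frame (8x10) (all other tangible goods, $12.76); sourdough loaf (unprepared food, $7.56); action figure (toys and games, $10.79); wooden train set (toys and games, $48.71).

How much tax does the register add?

Jigsaw puzzle (1000 pc) $20.81: toys and games → 5% + 0.5% local = 5.5% → $1.14
Burrito bowl $10.61: prepared food → 3.75% + 0% local = 3.75% → $0.40
Ibuprofen (100 ct) $13.91: over-the-counter medicine → 3.25% + 1% local = 4.25% → $0.59
Throat lozenges $7.37: over-the-counter medicine → 3.25% + 1% local = 4.25% → $0.31
Picture frame (8x10) $12.76: all other tangible goods → 6% + 2.5% local = 8.5% → $1.08
Sourdough loaf $7.56: unprepared food → 0% + 1% local = 1% → $0.08
Action figure $10.79: toys and games → 5% + 0.5% local = 5.5% → $0.59
Wooden train set $48.71: toys and games → 5% + 0.5% local = 5.5% → $2.68
Total tax = $1.14 + $0.40 + $0.59 + $0.31 + $1.08 + $0.08 + $0.59 + $2.68 = $6.87

$6.87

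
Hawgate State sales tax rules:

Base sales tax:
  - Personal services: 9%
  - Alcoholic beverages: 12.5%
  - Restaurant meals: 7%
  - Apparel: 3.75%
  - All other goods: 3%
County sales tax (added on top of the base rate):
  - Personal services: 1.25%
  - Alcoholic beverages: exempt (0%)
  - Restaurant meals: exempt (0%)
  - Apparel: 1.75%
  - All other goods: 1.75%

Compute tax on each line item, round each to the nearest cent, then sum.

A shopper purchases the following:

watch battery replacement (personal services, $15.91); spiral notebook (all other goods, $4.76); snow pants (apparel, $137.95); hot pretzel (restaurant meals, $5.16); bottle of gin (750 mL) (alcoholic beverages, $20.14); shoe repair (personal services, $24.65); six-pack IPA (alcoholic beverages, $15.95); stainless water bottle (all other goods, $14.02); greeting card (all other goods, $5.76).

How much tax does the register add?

$17.79

Watch battery replacement $15.91: personal services → 9% + 1.25% county = 10.25% → $1.63
Spiral notebook $4.76: all other goods → 3% + 1.75% county = 4.75% → $0.23
Snow pants $137.95: apparel → 3.75% + 1.75% county = 5.5% → $7.59
Hot pretzel $5.16: restaurant meals → 7% + 0% county = 7% → $0.36
Bottle of gin (750 mL) $20.14: alcoholic beverages → 12.5% + 0% county = 12.5% → $2.52
Shoe repair $24.65: personal services → 9% + 1.25% county = 10.25% → $2.53
Six-pack IPA $15.95: alcoholic beverages → 12.5% + 0% county = 12.5% → $1.99
Stainless water bottle $14.02: all other goods → 3% + 1.75% county = 4.75% → $0.67
Greeting card $5.76: all other goods → 3% + 1.75% county = 4.75% → $0.27
Total tax = $1.63 + $0.23 + $7.59 + $0.36 + $2.52 + $2.53 + $1.99 + $0.67 + $0.27 = $17.79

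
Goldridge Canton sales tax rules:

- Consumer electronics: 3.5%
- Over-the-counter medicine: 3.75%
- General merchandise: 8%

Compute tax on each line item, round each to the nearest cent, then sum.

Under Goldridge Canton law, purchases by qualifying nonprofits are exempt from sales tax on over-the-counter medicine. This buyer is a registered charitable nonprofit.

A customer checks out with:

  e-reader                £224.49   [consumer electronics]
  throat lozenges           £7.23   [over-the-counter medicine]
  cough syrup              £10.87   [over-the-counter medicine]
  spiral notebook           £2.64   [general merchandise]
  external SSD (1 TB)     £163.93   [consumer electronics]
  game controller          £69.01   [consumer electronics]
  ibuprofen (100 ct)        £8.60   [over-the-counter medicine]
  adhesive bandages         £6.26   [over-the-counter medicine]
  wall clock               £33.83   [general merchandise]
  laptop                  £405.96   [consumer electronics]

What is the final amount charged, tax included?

£965.97

E-reader £224.49: consumer electronics → 3.5% → £7.86
Throat lozenges £7.23: over-the-counter medicine, buyer-exempt → 0% → £0.00
Cough syrup £10.87: over-the-counter medicine, buyer-exempt → 0% → £0.00
Spiral notebook £2.64: general merchandise → 8% → £0.21
External SSD (1 TB) £163.93: consumer electronics → 3.5% → £5.74
Game controller £69.01: consumer electronics → 3.5% → £2.42
Ibuprofen (100 ct) £8.60: over-the-counter medicine, buyer-exempt → 0% → £0.00
Adhesive bandages £6.26: over-the-counter medicine, buyer-exempt → 0% → £0.00
Wall clock £33.83: general merchandise → 8% → £2.71
Laptop £405.96: consumer electronics → 3.5% → £14.21
Subtotal = £932.82; tax = £33.15; total due = £965.97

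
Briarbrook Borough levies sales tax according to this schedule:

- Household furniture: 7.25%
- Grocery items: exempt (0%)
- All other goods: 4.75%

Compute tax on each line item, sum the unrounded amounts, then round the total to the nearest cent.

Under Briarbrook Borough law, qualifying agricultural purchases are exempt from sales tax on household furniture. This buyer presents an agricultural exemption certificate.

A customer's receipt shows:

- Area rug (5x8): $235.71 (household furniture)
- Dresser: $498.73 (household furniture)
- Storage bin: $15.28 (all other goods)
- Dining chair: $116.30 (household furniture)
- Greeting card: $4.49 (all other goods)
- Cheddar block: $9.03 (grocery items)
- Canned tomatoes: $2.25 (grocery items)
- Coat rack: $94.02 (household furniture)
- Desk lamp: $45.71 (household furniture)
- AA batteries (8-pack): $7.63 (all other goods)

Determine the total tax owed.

Area rug (5x8) $235.71: household furniture, buyer-exempt → 0% → $0.00
Dresser $498.73: household furniture, buyer-exempt → 0% → $0.00
Storage bin $15.28: all other goods → 4.75% → $0.7258
Dining chair $116.30: household furniture, buyer-exempt → 0% → $0.00
Greeting card $4.49: all other goods → 4.75% → $0.213275
Cheddar block $9.03: grocery items → 0% → $0.00
Canned tomatoes $2.25: grocery items → 0% → $0.00
Coat rack $94.02: household furniture, buyer-exempt → 0% → $0.00
Desk lamp $45.71: household furniture, buyer-exempt → 0% → $0.00
AA batteries (8-pack) $7.63: all other goods → 4.75% → $0.362425
Unrounded tax sum = $1.3015 → $1.30

$1.30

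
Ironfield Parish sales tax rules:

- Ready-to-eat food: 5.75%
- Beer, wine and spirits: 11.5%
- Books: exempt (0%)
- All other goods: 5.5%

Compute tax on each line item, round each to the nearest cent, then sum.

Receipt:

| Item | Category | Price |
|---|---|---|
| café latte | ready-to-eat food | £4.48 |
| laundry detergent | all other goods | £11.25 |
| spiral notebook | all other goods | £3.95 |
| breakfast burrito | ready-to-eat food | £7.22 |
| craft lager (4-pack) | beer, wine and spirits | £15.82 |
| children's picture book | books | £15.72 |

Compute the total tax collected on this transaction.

£3.34

Café latte £4.48: ready-to-eat food → 5.75% → £0.26
Laundry detergent £11.25: all other goods → 5.5% → £0.62
Spiral notebook £3.95: all other goods → 5.5% → £0.22
Breakfast burrito £7.22: ready-to-eat food → 5.75% → £0.42
Craft lager (4-pack) £15.82: beer, wine and spirits → 11.5% → £1.82
Children's picture book £15.72: books → 0% → £0.00
Total tax = £0.26 + £0.62 + £0.22 + £0.42 + £1.82 = £3.34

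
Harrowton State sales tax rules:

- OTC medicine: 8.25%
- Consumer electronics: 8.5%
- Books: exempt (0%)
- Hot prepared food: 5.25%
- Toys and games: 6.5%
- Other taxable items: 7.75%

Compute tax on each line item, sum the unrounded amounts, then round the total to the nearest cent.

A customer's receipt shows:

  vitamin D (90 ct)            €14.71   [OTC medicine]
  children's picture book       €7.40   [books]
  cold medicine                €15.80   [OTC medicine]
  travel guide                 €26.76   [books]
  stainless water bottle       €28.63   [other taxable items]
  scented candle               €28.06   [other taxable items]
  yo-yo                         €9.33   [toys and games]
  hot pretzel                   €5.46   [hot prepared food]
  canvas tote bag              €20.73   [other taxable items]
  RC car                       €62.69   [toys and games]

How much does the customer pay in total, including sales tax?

€233.06

Vitamin D (90 ct) €14.71: OTC medicine → 8.25% → €1.213575
Children's picture book €7.40: books → 0% → €0.00
Cold medicine €15.80: OTC medicine → 8.25% → €1.3035
Travel guide €26.76: books → 0% → €0.00
Stainless water bottle €28.63: other taxable items → 7.75% → €2.218825
Scented candle €28.06: other taxable items → 7.75% → €2.17465
Yo-yo €9.33: toys and games → 6.5% → €0.60645
Hot pretzel €5.46: hot prepared food → 5.25% → €0.28665
Canvas tote bag €20.73: other taxable items → 7.75% → €1.606575
RC car €62.69: toys and games → 6.5% → €4.07485
Subtotal = €219.57; unrounded tax = €13.485075 → €13.49; total due = €233.06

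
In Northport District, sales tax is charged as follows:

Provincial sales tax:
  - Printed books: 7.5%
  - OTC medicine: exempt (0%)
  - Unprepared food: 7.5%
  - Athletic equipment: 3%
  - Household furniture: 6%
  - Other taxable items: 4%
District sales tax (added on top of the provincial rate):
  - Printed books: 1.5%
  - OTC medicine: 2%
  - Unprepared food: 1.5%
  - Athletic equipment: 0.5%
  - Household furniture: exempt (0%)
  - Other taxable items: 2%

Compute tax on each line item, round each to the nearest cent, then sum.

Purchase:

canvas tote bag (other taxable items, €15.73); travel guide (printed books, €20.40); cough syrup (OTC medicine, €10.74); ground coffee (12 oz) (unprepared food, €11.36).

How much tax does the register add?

Canvas tote bag €15.73: other taxable items → 4% + 2% district = 6% → €0.94
Travel guide €20.40: printed books → 7.5% + 1.5% district = 9% → €1.84
Cough syrup €10.74: OTC medicine → 0% + 2% district = 2% → €0.21
Ground coffee (12 oz) €11.36: unprepared food → 7.5% + 1.5% district = 9% → €1.02
Total tax = €0.94 + €1.84 + €0.21 + €1.02 = €4.01

€4.01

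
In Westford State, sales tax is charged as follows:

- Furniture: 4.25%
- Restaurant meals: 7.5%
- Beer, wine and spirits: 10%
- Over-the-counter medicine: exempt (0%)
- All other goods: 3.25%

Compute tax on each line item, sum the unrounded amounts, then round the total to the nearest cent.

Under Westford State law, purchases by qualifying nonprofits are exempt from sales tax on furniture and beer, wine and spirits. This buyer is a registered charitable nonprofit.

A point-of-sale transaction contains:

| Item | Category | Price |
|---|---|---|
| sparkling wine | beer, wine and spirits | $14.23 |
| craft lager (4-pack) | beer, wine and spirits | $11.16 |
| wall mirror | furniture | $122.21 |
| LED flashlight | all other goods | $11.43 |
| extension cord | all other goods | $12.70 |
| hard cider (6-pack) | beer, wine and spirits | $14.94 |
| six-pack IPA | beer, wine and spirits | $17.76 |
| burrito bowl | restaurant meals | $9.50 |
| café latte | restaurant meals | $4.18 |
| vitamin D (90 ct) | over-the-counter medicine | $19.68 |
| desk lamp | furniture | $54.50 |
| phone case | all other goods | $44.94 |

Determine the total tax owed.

Sparkling wine $14.23: beer, wine and spirits, buyer-exempt → 0% → $0.00
Craft lager (4-pack) $11.16: beer, wine and spirits, buyer-exempt → 0% → $0.00
Wall mirror $122.21: furniture, buyer-exempt → 0% → $0.00
LED flashlight $11.43: all other goods → 3.25% → $0.371475
Extension cord $12.70: all other goods → 3.25% → $0.41275
Hard cider (6-pack) $14.94: beer, wine and spirits, buyer-exempt → 0% → $0.00
Six-pack IPA $17.76: beer, wine and spirits, buyer-exempt → 0% → $0.00
Burrito bowl $9.50: restaurant meals → 7.5% → $0.7125
Café latte $4.18: restaurant meals → 7.5% → $0.3135
Vitamin D (90 ct) $19.68: over-the-counter medicine → 0% → $0.00
Desk lamp $54.50: furniture, buyer-exempt → 0% → $0.00
Phone case $44.94: all other goods → 3.25% → $1.46055
Unrounded tax sum = $3.270775 → $3.27

$3.27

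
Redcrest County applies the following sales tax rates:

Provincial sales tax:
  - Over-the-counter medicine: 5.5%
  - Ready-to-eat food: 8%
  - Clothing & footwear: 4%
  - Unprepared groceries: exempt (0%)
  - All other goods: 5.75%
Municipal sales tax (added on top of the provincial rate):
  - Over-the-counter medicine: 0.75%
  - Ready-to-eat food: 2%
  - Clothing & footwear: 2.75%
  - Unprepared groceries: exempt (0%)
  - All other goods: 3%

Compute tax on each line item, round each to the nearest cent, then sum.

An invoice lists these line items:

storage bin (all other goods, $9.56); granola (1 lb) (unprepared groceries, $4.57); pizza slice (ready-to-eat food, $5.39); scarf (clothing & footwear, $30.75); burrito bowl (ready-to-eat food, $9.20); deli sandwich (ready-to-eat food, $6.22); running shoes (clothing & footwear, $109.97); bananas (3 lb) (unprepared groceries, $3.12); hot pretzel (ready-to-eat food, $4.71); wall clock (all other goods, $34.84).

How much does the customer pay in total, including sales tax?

Storage bin $9.56: all other goods → 5.75% + 3% municipal = 8.75% → $0.84
Granola (1 lb) $4.57: unprepared groceries → 0% + 0% municipal = 0% → $0.00
Pizza slice $5.39: ready-to-eat food → 8% + 2% municipal = 10% → $0.54
Scarf $30.75: clothing & footwear → 4% + 2.75% municipal = 6.75% → $2.08
Burrito bowl $9.20: ready-to-eat food → 8% + 2% municipal = 10% → $0.92
Deli sandwich $6.22: ready-to-eat food → 8% + 2% municipal = 10% → $0.62
Running shoes $109.97: clothing & footwear → 4% + 2.75% municipal = 6.75% → $7.42
Bananas (3 lb) $3.12: unprepared groceries → 0% + 0% municipal = 0% → $0.00
Hot pretzel $4.71: ready-to-eat food → 8% + 2% municipal = 10% → $0.47
Wall clock $34.84: all other goods → 5.75% + 3% municipal = 8.75% → $3.05
Subtotal = $218.33; tax = $15.94; total due = $234.27

$234.27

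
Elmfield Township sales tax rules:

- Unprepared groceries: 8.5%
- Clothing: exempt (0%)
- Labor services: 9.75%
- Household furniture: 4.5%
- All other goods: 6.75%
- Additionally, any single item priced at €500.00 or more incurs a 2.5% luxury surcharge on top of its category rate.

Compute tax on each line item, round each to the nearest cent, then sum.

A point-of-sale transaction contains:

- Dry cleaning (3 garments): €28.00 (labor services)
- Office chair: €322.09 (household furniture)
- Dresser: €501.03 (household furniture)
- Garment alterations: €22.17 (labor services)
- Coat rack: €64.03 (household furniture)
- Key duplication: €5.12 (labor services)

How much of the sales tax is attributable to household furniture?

€52.44

Office chair €322.09: household furniture → 4.5% → €14.49
Dresser €501.03: household furniture → 4.5% + 2.5% surcharge = 7% → €35.07
Coat rack €64.03: household furniture → 4.5% → €2.88
Tax on household furniture = €14.49 + €35.07 + €2.88 = €52.44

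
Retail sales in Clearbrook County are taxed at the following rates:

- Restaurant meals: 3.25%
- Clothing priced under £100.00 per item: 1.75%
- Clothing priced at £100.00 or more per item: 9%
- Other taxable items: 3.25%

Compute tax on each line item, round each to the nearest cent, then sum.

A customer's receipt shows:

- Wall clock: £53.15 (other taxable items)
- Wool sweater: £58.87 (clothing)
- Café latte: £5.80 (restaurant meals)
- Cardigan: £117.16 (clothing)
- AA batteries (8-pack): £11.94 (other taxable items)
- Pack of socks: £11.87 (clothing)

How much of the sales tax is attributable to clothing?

Wool sweater £58.87: clothing, under £100.00 → 1.75% → £1.03
Cardigan £117.16: clothing, £100.00 or more → 9% → £10.54
Pack of socks £11.87: clothing, under £100.00 → 1.75% → £0.21
Tax on clothing = £1.03 + £10.54 + £0.21 = £11.78

£11.78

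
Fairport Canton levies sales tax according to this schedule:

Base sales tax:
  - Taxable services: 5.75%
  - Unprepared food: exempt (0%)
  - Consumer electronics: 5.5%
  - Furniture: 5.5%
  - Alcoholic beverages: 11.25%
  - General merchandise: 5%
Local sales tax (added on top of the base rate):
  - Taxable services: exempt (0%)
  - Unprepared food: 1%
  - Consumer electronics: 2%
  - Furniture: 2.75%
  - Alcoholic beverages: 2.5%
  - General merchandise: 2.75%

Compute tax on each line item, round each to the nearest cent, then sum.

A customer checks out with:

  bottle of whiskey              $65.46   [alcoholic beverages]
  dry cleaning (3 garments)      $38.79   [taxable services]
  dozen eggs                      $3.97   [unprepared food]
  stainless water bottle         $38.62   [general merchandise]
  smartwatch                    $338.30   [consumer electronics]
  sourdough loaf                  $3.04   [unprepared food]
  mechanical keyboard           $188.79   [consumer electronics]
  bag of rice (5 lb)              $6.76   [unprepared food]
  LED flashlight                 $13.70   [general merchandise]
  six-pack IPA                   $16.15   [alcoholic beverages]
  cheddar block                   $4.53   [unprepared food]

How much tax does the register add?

Bottle of whiskey $65.46: alcoholic beverages → 11.25% + 2.5% local = 13.75% → $9.00
Dry cleaning (3 garments) $38.79: taxable services → 5.75% + 0% local = 5.75% → $2.23
Dozen eggs $3.97: unprepared food → 0% + 1% local = 1% → $0.04
Stainless water bottle $38.62: general merchandise → 5% + 2.75% local = 7.75% → $2.99
Smartwatch $338.30: consumer electronics → 5.5% + 2% local = 7.5% → $25.37
Sourdough loaf $3.04: unprepared food → 0% + 1% local = 1% → $0.03
Mechanical keyboard $188.79: consumer electronics → 5.5% + 2% local = 7.5% → $14.16
Bag of rice (5 lb) $6.76: unprepared food → 0% + 1% local = 1% → $0.07
LED flashlight $13.70: general merchandise → 5% + 2.75% local = 7.75% → $1.06
Six-pack IPA $16.15: alcoholic beverages → 11.25% + 2.5% local = 13.75% → $2.22
Cheddar block $4.53: unprepared food → 0% + 1% local = 1% → $0.05
Total tax = $9.00 + $2.23 + $0.04 + $2.99 + $25.37 + $0.03 + $14.16 + $0.07 + $1.06 + $2.22 + $0.05 = $57.22

$57.22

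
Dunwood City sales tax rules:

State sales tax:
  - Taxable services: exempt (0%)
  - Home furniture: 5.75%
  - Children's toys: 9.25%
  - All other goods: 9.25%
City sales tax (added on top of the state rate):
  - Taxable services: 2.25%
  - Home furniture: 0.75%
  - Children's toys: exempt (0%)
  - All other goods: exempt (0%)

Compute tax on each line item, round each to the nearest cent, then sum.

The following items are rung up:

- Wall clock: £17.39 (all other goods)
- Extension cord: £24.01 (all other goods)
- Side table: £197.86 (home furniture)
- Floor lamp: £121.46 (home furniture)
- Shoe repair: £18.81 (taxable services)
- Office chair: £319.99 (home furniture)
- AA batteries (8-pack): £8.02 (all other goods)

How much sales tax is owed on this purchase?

£46.54

Wall clock £17.39: all other goods → 9.25% + 0% city = 9.25% → £1.61
Extension cord £24.01: all other goods → 9.25% + 0% city = 9.25% → £2.22
Side table £197.86: home furniture → 5.75% + 0.75% city = 6.5% → £12.86
Floor lamp £121.46: home furniture → 5.75% + 0.75% city = 6.5% → £7.89
Shoe repair £18.81: taxable services → 0% + 2.25% city = 2.25% → £0.42
Office chair £319.99: home furniture → 5.75% + 0.75% city = 6.5% → £20.80
AA batteries (8-pack) £8.02: all other goods → 9.25% + 0% city = 9.25% → £0.74
Total tax = £1.61 + £2.22 + £12.86 + £7.89 + £0.42 + £20.80 + £0.74 = £46.54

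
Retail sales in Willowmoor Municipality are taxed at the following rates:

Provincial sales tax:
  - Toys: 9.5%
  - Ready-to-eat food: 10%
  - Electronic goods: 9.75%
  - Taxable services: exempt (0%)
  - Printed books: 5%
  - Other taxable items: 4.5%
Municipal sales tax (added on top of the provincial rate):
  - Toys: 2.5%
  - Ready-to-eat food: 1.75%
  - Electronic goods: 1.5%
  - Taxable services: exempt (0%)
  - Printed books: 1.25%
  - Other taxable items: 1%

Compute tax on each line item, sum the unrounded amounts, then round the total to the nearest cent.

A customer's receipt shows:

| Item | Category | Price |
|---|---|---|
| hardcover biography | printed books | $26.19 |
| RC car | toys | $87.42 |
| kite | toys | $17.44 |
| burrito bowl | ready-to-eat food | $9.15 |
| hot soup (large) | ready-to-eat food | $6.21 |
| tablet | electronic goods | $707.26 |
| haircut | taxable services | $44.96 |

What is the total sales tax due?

Hardcover biography $26.19: printed books → 5% + 1.25% municipal = 6.25% → $1.636875
RC car $87.42: toys → 9.5% + 2.5% municipal = 12% → $10.4904
Kite $17.44: toys → 9.5% + 2.5% municipal = 12% → $2.0928
Burrito bowl $9.15: ready-to-eat food → 10% + 1.75% municipal = 11.75% → $1.075125
Hot soup (large) $6.21: ready-to-eat food → 10% + 1.75% municipal = 11.75% → $0.729675
Tablet $707.26: electronic goods → 9.75% + 1.5% municipal = 11.25% → $79.56675
Haircut $44.96: taxable services → 0% + 0% municipal = 0% → $0.00
Unrounded tax sum = $95.591625 → $95.59

$95.59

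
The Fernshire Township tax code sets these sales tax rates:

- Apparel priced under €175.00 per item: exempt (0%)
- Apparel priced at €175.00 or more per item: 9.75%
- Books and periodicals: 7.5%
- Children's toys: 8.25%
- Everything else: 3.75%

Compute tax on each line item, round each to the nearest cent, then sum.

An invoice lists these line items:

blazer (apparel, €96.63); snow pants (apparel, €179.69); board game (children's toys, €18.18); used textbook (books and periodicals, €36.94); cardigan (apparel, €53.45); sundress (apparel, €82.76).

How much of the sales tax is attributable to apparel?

€17.52

Blazer €96.63: apparel, under €175.00 → 0% → €0.00
Snow pants €179.69: apparel, €175.00 or more → 9.75% → €17.52
Cardigan €53.45: apparel, under €175.00 → 0% → €0.00
Sundress €82.76: apparel, under €175.00 → 0% → €0.00
Tax on apparel = €0.00 + €17.52 + €0.00 + €0.00 = €17.52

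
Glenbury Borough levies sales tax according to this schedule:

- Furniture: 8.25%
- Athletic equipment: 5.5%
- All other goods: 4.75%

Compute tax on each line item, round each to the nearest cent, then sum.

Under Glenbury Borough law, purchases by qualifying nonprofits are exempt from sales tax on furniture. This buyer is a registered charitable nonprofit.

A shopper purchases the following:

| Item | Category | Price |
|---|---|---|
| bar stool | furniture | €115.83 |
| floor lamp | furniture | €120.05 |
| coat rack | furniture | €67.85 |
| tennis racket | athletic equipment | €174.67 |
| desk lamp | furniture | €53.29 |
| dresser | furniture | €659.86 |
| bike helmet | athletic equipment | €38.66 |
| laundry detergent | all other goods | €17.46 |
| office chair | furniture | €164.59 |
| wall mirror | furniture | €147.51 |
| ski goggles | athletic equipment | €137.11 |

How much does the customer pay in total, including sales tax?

€1716.99

Bar stool €115.83: furniture, buyer-exempt → 0% → €0.00
Floor lamp €120.05: furniture, buyer-exempt → 0% → €0.00
Coat rack €67.85: furniture, buyer-exempt → 0% → €0.00
Tennis racket €174.67: athletic equipment → 5.5% → €9.61
Desk lamp €53.29: furniture, buyer-exempt → 0% → €0.00
Dresser €659.86: furniture, buyer-exempt → 0% → €0.00
Bike helmet €38.66: athletic equipment → 5.5% → €2.13
Laundry detergent €17.46: all other goods → 4.75% → €0.83
Office chair €164.59: furniture, buyer-exempt → 0% → €0.00
Wall mirror €147.51: furniture, buyer-exempt → 0% → €0.00
Ski goggles €137.11: athletic equipment → 5.5% → €7.54
Subtotal = €1696.88; tax = €20.11; total due = €1716.99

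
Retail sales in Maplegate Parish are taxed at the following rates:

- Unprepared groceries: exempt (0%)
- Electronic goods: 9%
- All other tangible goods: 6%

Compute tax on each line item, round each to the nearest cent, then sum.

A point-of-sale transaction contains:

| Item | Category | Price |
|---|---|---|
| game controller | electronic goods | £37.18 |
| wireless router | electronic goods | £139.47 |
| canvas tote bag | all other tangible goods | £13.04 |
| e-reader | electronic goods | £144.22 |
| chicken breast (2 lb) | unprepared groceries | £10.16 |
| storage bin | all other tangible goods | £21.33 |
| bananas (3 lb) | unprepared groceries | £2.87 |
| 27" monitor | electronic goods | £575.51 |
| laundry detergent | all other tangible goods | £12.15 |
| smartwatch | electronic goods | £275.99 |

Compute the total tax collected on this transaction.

£108.31

Game controller £37.18: electronic goods → 9% → £3.35
Wireless router £139.47: electronic goods → 9% → £12.55
Canvas tote bag £13.04: all other tangible goods → 6% → £0.78
E-reader £144.22: electronic goods → 9% → £12.98
Chicken breast (2 lb) £10.16: unprepared groceries → 0% → £0.00
Storage bin £21.33: all other tangible goods → 6% → £1.28
Bananas (3 lb) £2.87: unprepared groceries → 0% → £0.00
27" monitor £575.51: electronic goods → 9% → £51.80
Laundry detergent £12.15: all other tangible goods → 6% → £0.73
Smartwatch £275.99: electronic goods → 9% → £24.84
Total tax = £3.35 + £12.55 + £0.78 + £12.98 + £1.28 + £51.80 + £0.73 + £24.84 = £108.31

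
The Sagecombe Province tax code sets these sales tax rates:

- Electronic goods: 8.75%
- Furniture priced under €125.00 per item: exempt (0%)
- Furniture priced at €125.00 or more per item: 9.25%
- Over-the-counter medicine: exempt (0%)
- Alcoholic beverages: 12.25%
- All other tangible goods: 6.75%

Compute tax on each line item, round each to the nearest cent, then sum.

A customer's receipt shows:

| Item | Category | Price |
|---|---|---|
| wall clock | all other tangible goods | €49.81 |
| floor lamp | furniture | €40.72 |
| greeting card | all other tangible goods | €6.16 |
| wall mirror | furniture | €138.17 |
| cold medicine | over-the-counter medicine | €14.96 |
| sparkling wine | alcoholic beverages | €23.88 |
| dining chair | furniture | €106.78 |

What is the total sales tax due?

Wall clock €49.81: all other tangible goods → 6.75% → €3.36
Floor lamp €40.72: furniture, under €125.00 → 0% → €0.00
Greeting card €6.16: all other tangible goods → 6.75% → €0.42
Wall mirror €138.17: furniture, €125.00 or more → 9.25% → €12.78
Cold medicine €14.96: over-the-counter medicine → 0% → €0.00
Sparkling wine €23.88: alcoholic beverages → 12.25% → €2.93
Dining chair €106.78: furniture, under €125.00 → 0% → €0.00
Total tax = €3.36 + €0.42 + €12.78 + €2.93 = €19.49

€19.49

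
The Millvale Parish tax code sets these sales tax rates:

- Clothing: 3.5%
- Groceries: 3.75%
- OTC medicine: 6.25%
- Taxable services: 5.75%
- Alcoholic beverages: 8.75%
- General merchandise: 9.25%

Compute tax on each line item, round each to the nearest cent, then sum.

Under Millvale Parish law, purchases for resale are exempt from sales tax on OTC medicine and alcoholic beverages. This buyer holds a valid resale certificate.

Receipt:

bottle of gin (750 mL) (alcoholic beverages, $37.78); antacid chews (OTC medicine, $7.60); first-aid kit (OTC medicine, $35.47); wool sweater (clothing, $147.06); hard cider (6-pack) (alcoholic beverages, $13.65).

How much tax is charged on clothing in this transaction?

Wool sweater $147.06: clothing → 3.5% → $5.15
Tax on clothing = $5.15

$5.15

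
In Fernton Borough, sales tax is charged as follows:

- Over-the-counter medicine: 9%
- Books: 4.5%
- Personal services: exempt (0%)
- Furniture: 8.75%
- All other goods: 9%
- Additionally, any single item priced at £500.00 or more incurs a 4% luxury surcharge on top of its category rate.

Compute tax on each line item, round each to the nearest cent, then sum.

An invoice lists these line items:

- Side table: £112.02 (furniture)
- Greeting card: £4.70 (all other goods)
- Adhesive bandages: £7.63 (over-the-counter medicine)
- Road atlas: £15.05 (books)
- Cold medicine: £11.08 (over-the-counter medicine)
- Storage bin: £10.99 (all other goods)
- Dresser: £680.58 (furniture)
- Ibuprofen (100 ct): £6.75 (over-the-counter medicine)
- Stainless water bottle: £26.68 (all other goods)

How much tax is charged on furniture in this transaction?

£96.57

Side table £112.02: furniture → 8.75% → £9.80
Dresser £680.58: furniture → 8.75% + 4% surcharge = 12.75% → £86.77
Tax on furniture = £9.80 + £86.77 = £96.57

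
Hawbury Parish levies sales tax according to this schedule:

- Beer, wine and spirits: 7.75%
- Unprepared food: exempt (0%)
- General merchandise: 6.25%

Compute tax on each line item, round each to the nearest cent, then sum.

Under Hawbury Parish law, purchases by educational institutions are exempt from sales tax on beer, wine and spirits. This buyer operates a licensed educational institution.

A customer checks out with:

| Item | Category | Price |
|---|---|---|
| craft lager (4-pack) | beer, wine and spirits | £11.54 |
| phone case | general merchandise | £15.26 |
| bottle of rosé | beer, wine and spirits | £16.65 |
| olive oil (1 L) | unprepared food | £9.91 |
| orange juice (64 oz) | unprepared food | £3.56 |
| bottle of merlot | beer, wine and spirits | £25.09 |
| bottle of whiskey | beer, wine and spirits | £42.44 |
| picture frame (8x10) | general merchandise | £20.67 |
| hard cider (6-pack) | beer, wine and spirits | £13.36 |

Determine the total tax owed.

£2.24

Craft lager (4-pack) £11.54: beer, wine and spirits, buyer-exempt → 0% → £0.00
Phone case £15.26: general merchandise → 6.25% → £0.95
Bottle of rosé £16.65: beer, wine and spirits, buyer-exempt → 0% → £0.00
Olive oil (1 L) £9.91: unprepared food → 0% → £0.00
Orange juice (64 oz) £3.56: unprepared food → 0% → £0.00
Bottle of merlot £25.09: beer, wine and spirits, buyer-exempt → 0% → £0.00
Bottle of whiskey £42.44: beer, wine and spirits, buyer-exempt → 0% → £0.00
Picture frame (8x10) £20.67: general merchandise → 6.25% → £1.29
Hard cider (6-pack) £13.36: beer, wine and spirits, buyer-exempt → 0% → £0.00
Total tax = £0.95 + £1.29 = £2.24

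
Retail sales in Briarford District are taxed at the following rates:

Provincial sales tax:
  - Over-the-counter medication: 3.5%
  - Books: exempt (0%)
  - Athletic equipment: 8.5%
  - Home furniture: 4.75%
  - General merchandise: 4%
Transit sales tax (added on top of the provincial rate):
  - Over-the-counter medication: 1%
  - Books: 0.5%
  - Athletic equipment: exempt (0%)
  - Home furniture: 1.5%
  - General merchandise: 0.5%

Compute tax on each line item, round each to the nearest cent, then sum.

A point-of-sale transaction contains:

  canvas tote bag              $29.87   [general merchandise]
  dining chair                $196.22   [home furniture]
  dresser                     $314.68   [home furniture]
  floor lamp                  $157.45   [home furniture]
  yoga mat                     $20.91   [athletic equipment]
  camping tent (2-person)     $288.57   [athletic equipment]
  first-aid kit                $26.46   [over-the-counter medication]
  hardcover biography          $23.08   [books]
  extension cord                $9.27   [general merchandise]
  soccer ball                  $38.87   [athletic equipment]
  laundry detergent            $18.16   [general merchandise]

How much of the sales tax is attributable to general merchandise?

Canvas tote bag $29.87: general merchandise → 4% + 0.5% transit = 4.5% → $1.34
Extension cord $9.27: general merchandise → 4% + 0.5% transit = 4.5% → $0.42
Laundry detergent $18.16: general merchandise → 4% + 0.5% transit = 4.5% → $0.82
Tax on general merchandise = $1.34 + $0.42 + $0.82 = $2.58

$2.58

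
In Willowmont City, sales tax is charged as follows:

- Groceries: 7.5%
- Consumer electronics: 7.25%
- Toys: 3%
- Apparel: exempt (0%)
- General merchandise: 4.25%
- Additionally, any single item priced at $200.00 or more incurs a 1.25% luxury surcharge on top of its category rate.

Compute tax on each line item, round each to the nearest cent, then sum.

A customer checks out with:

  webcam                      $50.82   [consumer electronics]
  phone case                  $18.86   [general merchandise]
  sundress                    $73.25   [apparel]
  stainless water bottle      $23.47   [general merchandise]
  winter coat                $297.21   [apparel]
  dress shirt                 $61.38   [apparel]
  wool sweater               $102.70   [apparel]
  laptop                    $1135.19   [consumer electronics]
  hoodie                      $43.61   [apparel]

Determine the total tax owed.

Webcam $50.82: consumer electronics → 7.25% → $3.68
Phone case $18.86: general merchandise → 4.25% → $0.80
Sundress $73.25: apparel → 0% → $0.00
Stainless water bottle $23.47: general merchandise → 4.25% → $1.00
Winter coat $297.21: apparel → 0% + 1.25% surcharge = 1.25% → $3.72
Dress shirt $61.38: apparel → 0% → $0.00
Wool sweater $102.70: apparel → 0% → $0.00
Laptop $1135.19: consumer electronics → 7.25% + 1.25% surcharge = 8.5% → $96.49
Hoodie $43.61: apparel → 0% → $0.00
Total tax = $3.68 + $0.80 + $1.00 + $3.72 + $96.49 = $105.69

$105.69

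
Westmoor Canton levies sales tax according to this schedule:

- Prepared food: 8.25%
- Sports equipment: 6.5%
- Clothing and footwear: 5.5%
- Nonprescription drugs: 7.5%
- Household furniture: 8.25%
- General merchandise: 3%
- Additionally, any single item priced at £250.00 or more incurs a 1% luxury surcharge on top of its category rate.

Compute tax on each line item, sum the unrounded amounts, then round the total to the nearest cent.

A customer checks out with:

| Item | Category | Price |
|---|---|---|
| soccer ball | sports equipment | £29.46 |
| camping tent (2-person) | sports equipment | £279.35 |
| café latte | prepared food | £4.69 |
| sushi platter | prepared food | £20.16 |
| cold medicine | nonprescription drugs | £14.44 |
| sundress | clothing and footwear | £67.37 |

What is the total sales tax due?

£29.70

Soccer ball £29.46: sports equipment → 6.5% → £1.9149
Camping tent (2-person) £279.35: sports equipment → 6.5% + 1% surcharge = 7.5% → £20.95125
Café latte £4.69: prepared food → 8.25% → £0.386925
Sushi platter £20.16: prepared food → 8.25% → £1.6632
Cold medicine £14.44: nonprescription drugs → 7.5% → £1.083
Sundress £67.37: clothing and footwear → 5.5% → £3.70535
Unrounded tax sum = £29.704625 → £29.70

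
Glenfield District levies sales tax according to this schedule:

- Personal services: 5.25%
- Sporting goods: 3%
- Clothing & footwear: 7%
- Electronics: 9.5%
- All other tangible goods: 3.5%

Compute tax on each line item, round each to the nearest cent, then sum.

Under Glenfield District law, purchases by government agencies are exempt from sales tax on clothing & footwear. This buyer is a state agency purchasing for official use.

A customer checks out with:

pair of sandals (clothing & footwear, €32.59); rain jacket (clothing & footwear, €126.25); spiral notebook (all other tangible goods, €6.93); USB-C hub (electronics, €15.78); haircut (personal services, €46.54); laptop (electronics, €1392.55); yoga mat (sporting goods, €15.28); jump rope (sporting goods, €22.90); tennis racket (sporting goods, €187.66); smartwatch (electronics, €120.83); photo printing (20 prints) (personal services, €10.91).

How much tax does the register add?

Pair of sandals €32.59: clothing & footwear, buyer-exempt → 0% → €0.00
Rain jacket €126.25: clothing & footwear, buyer-exempt → 0% → €0.00
Spiral notebook €6.93: all other tangible goods → 3.5% → €0.24
USB-C hub €15.78: electronics → 9.5% → €1.50
Haircut €46.54: personal services → 5.25% → €2.44
Laptop €1392.55: electronics → 9.5% → €132.29
Yoga mat €15.28: sporting goods → 3% → €0.46
Jump rope €22.90: sporting goods → 3% → €0.69
Tennis racket €187.66: sporting goods → 3% → €5.63
Smartwatch €120.83: electronics → 9.5% → €11.48
Photo printing (20 prints) €10.91: personal services → 5.25% → €0.57
Total tax = €0.24 + €1.50 + €2.44 + €132.29 + €0.46 + €0.69 + €5.63 + €11.48 + €0.57 = €155.30

€155.30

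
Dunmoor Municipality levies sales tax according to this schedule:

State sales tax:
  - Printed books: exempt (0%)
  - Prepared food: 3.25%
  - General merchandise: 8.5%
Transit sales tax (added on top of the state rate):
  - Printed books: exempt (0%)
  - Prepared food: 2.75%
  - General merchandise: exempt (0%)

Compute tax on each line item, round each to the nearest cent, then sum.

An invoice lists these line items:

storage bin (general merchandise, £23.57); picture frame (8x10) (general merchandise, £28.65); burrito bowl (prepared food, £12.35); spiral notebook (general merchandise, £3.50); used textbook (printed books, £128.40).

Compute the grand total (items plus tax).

Storage bin £23.57: general merchandise → 8.5% + 0% transit = 8.5% → £2.00
Picture frame (8x10) £28.65: general merchandise → 8.5% + 0% transit = 8.5% → £2.44
Burrito bowl £12.35: prepared food → 3.25% + 2.75% transit = 6% → £0.74
Spiral notebook £3.50: general merchandise → 8.5% + 0% transit = 8.5% → £0.30
Used textbook £128.40: printed books → 0% + 0% transit = 0% → £0.00
Subtotal = £196.47; tax = £5.48; total due = £201.95

£201.95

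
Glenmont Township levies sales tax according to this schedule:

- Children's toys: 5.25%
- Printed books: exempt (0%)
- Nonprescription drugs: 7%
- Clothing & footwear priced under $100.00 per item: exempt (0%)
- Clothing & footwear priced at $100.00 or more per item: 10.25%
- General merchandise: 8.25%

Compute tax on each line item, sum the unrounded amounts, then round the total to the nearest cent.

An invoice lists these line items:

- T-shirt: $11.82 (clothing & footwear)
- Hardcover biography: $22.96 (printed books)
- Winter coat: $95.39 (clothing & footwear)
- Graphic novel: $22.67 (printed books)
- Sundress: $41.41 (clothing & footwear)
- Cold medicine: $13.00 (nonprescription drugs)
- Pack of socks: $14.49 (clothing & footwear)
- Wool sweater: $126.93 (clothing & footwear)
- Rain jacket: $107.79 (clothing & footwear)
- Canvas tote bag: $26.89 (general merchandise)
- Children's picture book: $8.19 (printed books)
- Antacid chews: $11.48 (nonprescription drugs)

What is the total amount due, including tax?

$531.01

T-shirt $11.82: clothing & footwear, under $100.00 → 0% → $0.00
Hardcover biography $22.96: printed books → 0% → $0.00
Winter coat $95.39: clothing & footwear, under $100.00 → 0% → $0.00
Graphic novel $22.67: printed books → 0% → $0.00
Sundress $41.41: clothing & footwear, under $100.00 → 0% → $0.00
Cold medicine $13.00: nonprescription drugs → 7% → $0.91
Pack of socks $14.49: clothing & footwear, under $100.00 → 0% → $0.00
Wool sweater $126.93: clothing & footwear, $100.00 or more → 10.25% → $13.010325
Rain jacket $107.79: clothing & footwear, $100.00 or more → 10.25% → $11.048475
Canvas tote bag $26.89: general merchandise → 8.25% → $2.218425
Children's picture book $8.19: printed books → 0% → $0.00
Antacid chews $11.48: nonprescription drugs → 7% → $0.8036
Subtotal = $503.02; unrounded tax = $27.990825 → $27.99; total due = $531.01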